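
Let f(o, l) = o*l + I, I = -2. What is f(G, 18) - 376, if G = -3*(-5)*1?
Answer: -108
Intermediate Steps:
G = 15 (G = 15*1 = 15)
f(o, l) = -2 + l*o (f(o, l) = o*l - 2 = l*o - 2 = -2 + l*o)
f(G, 18) - 376 = (-2 + 18*15) - 376 = (-2 + 270) - 376 = 268 - 376 = -108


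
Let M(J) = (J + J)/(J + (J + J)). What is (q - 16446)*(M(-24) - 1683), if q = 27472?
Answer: -55648222/3 ≈ -1.8549e+7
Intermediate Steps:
M(J) = ⅔ (M(J) = (2*J)/(J + 2*J) = (2*J)/((3*J)) = (2*J)*(1/(3*J)) = ⅔)
(q - 16446)*(M(-24) - 1683) = (27472 - 16446)*(⅔ - 1683) = 11026*(-5047/3) = -55648222/3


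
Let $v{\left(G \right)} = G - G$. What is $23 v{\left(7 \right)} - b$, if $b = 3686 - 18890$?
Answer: $15204$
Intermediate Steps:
$v{\left(G \right)} = 0$
$b = -15204$
$23 v{\left(7 \right)} - b = 23 \cdot 0 - -15204 = 0 + 15204 = 15204$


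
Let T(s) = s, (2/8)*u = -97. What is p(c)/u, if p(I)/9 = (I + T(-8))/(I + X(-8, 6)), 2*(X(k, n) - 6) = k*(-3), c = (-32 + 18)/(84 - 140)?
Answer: 279/28324 ≈ 0.0098503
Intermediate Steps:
c = ¼ (c = -14/(-56) = -14*(-1/56) = ¼ ≈ 0.25000)
u = -388 (u = 4*(-97) = -388)
X(k, n) = 6 - 3*k/2 (X(k, n) = 6 + (k*(-3))/2 = 6 + (-3*k)/2 = 6 - 3*k/2)
p(I) = 9*(-8 + I)/(18 + I) (p(I) = 9*((I - 8)/(I + (6 - 3/2*(-8)))) = 9*((-8 + I)/(I + (6 + 12))) = 9*((-8 + I)/(I + 18)) = 9*((-8 + I)/(18 + I)) = 9*(-8 + I)/(18 + I))
p(c)/u = (9*(-8 + ¼)/(18 + ¼))/(-388) = (9*(-31/4)/(73/4))*(-1/388) = (9*(4/73)*(-31/4))*(-1/388) = -279/73*(-1/388) = 279/28324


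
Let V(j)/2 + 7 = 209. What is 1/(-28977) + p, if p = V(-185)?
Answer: 11706707/28977 ≈ 404.00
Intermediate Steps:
V(j) = 404 (V(j) = -14 + 2*209 = -14 + 418 = 404)
p = 404
1/(-28977) + p = 1/(-28977) + 404 = -1/28977 + 404 = 11706707/28977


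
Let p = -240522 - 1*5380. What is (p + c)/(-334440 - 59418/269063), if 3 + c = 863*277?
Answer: 922078901/44992744569 ≈ 0.020494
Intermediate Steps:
c = 239048 (c = -3 + 863*277 = -3 + 239051 = 239048)
p = -245902 (p = -240522 - 5380 = -245902)
(p + c)/(-334440 - 59418/269063) = (-245902 + 239048)/(-334440 - 59418/269063) = -6854/(-334440 - 59418*1/269063) = -6854/(-334440 - 59418/269063) = -6854/(-89985489138/269063) = -6854*(-269063/89985489138) = 922078901/44992744569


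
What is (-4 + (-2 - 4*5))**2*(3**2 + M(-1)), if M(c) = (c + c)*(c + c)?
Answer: 8788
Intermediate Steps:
M(c) = 4*c**2 (M(c) = (2*c)*(2*c) = 4*c**2)
(-4 + (-2 - 4*5))**2*(3**2 + M(-1)) = (-4 + (-2 - 4*5))**2*(3**2 + 4*(-1)**2) = (-4 + (-2 - 20))**2*(9 + 4*1) = (-4 - 22)**2*(9 + 4) = (-26)**2*13 = 676*13 = 8788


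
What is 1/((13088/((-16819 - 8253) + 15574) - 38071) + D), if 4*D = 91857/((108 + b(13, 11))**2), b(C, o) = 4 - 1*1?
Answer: -26005524/990043669271 ≈ -2.6267e-5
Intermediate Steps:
b(C, o) = 3 (b(C, o) = 4 - 1 = 3)
D = 30619/16428 (D = (91857/((108 + 3)**2))/4 = (91857/(111**2))/4 = (91857/12321)/4 = (91857*(1/12321))/4 = (1/4)*(30619/4107) = 30619/16428 ≈ 1.8638)
1/((13088/((-16819 - 8253) + 15574) - 38071) + D) = 1/((13088/((-16819 - 8253) + 15574) - 38071) + 30619/16428) = 1/((13088/(-25072 + 15574) - 38071) + 30619/16428) = 1/((13088/(-9498) - 38071) + 30619/16428) = 1/((13088*(-1/9498) - 38071) + 30619/16428) = 1/((-6544/4749 - 38071) + 30619/16428) = 1/(-180805723/4749 + 30619/16428) = 1/(-990043669271/26005524) = -26005524/990043669271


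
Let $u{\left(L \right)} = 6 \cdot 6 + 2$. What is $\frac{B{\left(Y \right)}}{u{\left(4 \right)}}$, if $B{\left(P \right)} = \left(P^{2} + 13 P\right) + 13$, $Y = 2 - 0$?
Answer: $\frac{43}{38} \approx 1.1316$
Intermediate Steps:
$u{\left(L \right)} = 38$ ($u{\left(L \right)} = 36 + 2 = 38$)
$Y = 2$ ($Y = 2 + 0 = 2$)
$B{\left(P \right)} = 13 + P^{2} + 13 P$
$\frac{B{\left(Y \right)}}{u{\left(4 \right)}} = \frac{13 + 2^{2} + 13 \cdot 2}{38} = \frac{13 + 4 + 26}{38} = \frac{1}{38} \cdot 43 = \frac{43}{38}$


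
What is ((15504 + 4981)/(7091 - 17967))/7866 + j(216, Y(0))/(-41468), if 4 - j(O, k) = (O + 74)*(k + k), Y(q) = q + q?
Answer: -297918611/886903236072 ≈ -0.00033591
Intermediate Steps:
Y(q) = 2*q
j(O, k) = 4 - 2*k*(74 + O) (j(O, k) = 4 - (O + 74)*(k + k) = 4 - (74 + O)*2*k = 4 - 2*k*(74 + O))
((15504 + 4981)/(7091 - 17967))/7866 + j(216, Y(0))/(-41468) = ((15504 + 4981)/(7091 - 17967))/7866 + (4 - 296*0 - 2*216*2*0)/(-41468) = (20485/(-10876))*(1/7866) + (4 - 148*0 - 2*216*0)*(-1/41468) = (20485*(-1/10876))*(1/7866) + (4 + 0 + 0)*(-1/41468) = -20485/10876*1/7866 + 4*(-1/41468) = -20485/85550616 - 1/10367 = -297918611/886903236072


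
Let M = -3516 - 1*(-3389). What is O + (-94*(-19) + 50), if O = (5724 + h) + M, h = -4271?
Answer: 3162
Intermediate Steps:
M = -127 (M = -3516 + 3389 = -127)
O = 1326 (O = (5724 - 4271) - 127 = 1453 - 127 = 1326)
O + (-94*(-19) + 50) = 1326 + (-94*(-19) + 50) = 1326 + (1786 + 50) = 1326 + 1836 = 3162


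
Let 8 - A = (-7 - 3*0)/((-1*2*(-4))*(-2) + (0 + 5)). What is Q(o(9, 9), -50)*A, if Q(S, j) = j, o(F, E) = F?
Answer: -4050/11 ≈ -368.18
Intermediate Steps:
A = 81/11 (A = 8 - (-7 - 3*0)/((-1*2*(-4))*(-2) + (0 + 5)) = 8 - (-7 + 0)/(-2*(-4)*(-2) + 5) = 8 - (-7)/(8*(-2) + 5) = 8 - (-7)/(-16 + 5) = 8 - (-7)/(-11) = 8 - (-7)*(-1)/11 = 8 - 1*7/11 = 8 - 7/11 = 81/11 ≈ 7.3636)
Q(o(9, 9), -50)*A = -50*81/11 = -4050/11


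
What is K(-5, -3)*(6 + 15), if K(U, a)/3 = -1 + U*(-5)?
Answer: 1512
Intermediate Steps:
K(U, a) = -3 - 15*U (K(U, a) = 3*(-1 + U*(-5)) = 3*(-1 - 5*U) = -3 - 15*U)
K(-5, -3)*(6 + 15) = (-3 - 15*(-5))*(6 + 15) = (-3 + 75)*21 = 72*21 = 1512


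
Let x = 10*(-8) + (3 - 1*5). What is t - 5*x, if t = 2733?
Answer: 3143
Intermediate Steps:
x = -82 (x = -80 + (3 - 5) = -80 - 2 = -82)
t - 5*x = 2733 - 5*(-82) = 2733 + 410 = 3143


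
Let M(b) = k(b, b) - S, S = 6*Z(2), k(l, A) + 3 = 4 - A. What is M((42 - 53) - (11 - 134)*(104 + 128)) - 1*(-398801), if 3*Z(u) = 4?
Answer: 370269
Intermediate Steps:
Z(u) = 4/3 (Z(u) = (1/3)*4 = 4/3)
k(l, A) = 1 - A (k(l, A) = -3 + (4 - A) = 1 - A)
S = 8 (S = 6*(4/3) = 8)
M(b) = -7 - b (M(b) = (1 - b) - 1*8 = (1 - b) - 8 = -7 - b)
M((42 - 53) - (11 - 134)*(104 + 128)) - 1*(-398801) = (-7 - ((42 - 53) - (11 - 134)*(104 + 128))) - 1*(-398801) = (-7 - (-11 - (-123)*232)) + 398801 = (-7 - (-11 - 1*(-28536))) + 398801 = (-7 - (-11 + 28536)) + 398801 = (-7 - 1*28525) + 398801 = (-7 - 28525) + 398801 = -28532 + 398801 = 370269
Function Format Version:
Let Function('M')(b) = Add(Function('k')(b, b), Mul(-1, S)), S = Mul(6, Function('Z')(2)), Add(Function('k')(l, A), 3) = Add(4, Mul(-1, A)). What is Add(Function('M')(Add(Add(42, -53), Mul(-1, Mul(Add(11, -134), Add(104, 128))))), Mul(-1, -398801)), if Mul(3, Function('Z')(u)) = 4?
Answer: 370269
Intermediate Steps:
Function('Z')(u) = Rational(4, 3) (Function('Z')(u) = Mul(Rational(1, 3), 4) = Rational(4, 3))
Function('k')(l, A) = Add(1, Mul(-1, A)) (Function('k')(l, A) = Add(-3, Add(4, Mul(-1, A))) = Add(1, Mul(-1, A)))
S = 8 (S = Mul(6, Rational(4, 3)) = 8)
Function('M')(b) = Add(-7, Mul(-1, b)) (Function('M')(b) = Add(Add(1, Mul(-1, b)), Mul(-1, 8)) = Add(Add(1, Mul(-1, b)), -8) = Add(-7, Mul(-1, b)))
Add(Function('M')(Add(Add(42, -53), Mul(-1, Mul(Add(11, -134), Add(104, 128))))), Mul(-1, -398801)) = Add(Add(-7, Mul(-1, Add(Add(42, -53), Mul(-1, Mul(Add(11, -134), Add(104, 128)))))), Mul(-1, -398801)) = Add(Add(-7, Mul(-1, Add(-11, Mul(-1, Mul(-123, 232))))), 398801) = Add(Add(-7, Mul(-1, Add(-11, Mul(-1, -28536)))), 398801) = Add(Add(-7, Mul(-1, Add(-11, 28536))), 398801) = Add(Add(-7, Mul(-1, 28525)), 398801) = Add(Add(-7, -28525), 398801) = Add(-28532, 398801) = 370269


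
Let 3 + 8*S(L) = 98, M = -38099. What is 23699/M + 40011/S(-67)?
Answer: 12192781307/3619405 ≈ 3368.7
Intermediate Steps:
S(L) = 95/8 (S(L) = -3/8 + (⅛)*98 = -3/8 + 49/4 = 95/8)
23699/M + 40011/S(-67) = 23699/(-38099) + 40011/(95/8) = 23699*(-1/38099) + 40011*(8/95) = -23699/38099 + 320088/95 = 12192781307/3619405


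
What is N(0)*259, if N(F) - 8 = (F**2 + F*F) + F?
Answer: 2072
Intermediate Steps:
N(F) = 8 + F + 2*F**2 (N(F) = 8 + ((F**2 + F*F) + F) = 8 + ((F**2 + F**2) + F) = 8 + (2*F**2 + F) = 8 + (F + 2*F**2) = 8 + F + 2*F**2)
N(0)*259 = (8 + 0 + 2*0**2)*259 = (8 + 0 + 2*0)*259 = (8 + 0 + 0)*259 = 8*259 = 2072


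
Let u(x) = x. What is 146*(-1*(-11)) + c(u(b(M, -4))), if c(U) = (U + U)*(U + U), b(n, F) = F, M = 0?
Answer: 1670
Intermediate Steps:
c(U) = 4*U² (c(U) = (2*U)*(2*U) = 4*U²)
146*(-1*(-11)) + c(u(b(M, -4))) = 146*(-1*(-11)) + 4*(-4)² = 146*11 + 4*16 = 1606 + 64 = 1670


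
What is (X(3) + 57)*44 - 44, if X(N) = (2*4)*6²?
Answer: 15136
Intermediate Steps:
X(N) = 288 (X(N) = 8*36 = 288)
(X(3) + 57)*44 - 44 = (288 + 57)*44 - 44 = 345*44 - 44 = 15180 - 44 = 15136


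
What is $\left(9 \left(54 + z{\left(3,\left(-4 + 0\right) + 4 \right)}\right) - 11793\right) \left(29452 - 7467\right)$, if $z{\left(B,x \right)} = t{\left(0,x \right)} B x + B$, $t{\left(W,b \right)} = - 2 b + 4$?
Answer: $-247990800$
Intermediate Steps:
$t{\left(W,b \right)} = 4 - 2 b$
$z{\left(B,x \right)} = B + B x \left(4 - 2 x\right)$ ($z{\left(B,x \right)} = \left(4 - 2 x\right) B x + B = B \left(4 - 2 x\right) x + B = B x \left(4 - 2 x\right) + B = B + B x \left(4 - 2 x\right)$)
$\left(9 \left(54 + z{\left(3,\left(-4 + 0\right) + 4 \right)}\right) - 11793\right) \left(29452 - 7467\right) = \left(9 \left(54 - 3 \left(-1 + 2 \left(\left(-4 + 0\right) + 4\right) \left(-2 + \left(\left(-4 + 0\right) + 4\right)\right)\right)\right) - 11793\right) \left(29452 - 7467\right) = \left(9 \left(54 - 3 \left(-1 + 2 \left(-4 + 4\right) \left(-2 + \left(-4 + 4\right)\right)\right)\right) - 11793\right) 21985 = \left(9 \left(54 - 3 \left(-1 + 2 \cdot 0 \left(-2 + 0\right)\right)\right) - 11793\right) 21985 = \left(9 \left(54 - 3 \left(-1 + 2 \cdot 0 \left(-2\right)\right)\right) - 11793\right) 21985 = \left(9 \left(54 - 3 \left(-1 + 0\right)\right) - 11793\right) 21985 = \left(9 \left(54 - 3 \left(-1\right)\right) - 11793\right) 21985 = \left(9 \left(54 + 3\right) - 11793\right) 21985 = \left(9 \cdot 57 - 11793\right) 21985 = \left(513 - 11793\right) 21985 = \left(-11280\right) 21985 = -247990800$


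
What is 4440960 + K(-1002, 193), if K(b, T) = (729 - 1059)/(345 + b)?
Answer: 972570350/219 ≈ 4.4410e+6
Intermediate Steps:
K(b, T) = -330/(345 + b)
4440960 + K(-1002, 193) = 4440960 - 330/(345 - 1002) = 4440960 - 330/(-657) = 4440960 - 330*(-1/657) = 4440960 + 110/219 = 972570350/219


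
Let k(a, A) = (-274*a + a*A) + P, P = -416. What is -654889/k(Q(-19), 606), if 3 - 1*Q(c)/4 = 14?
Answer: 654889/15024 ≈ 43.590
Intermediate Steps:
Q(c) = -44 (Q(c) = 12 - 4*14 = 12 - 56 = -44)
k(a, A) = -416 - 274*a + A*a (k(a, A) = (-274*a + a*A) - 416 = (-274*a + A*a) - 416 = -416 - 274*a + A*a)
-654889/k(Q(-19), 606) = -654889/(-416 - 274*(-44) + 606*(-44)) = -654889/(-416 + 12056 - 26664) = -654889/(-15024) = -654889*(-1/15024) = 654889/15024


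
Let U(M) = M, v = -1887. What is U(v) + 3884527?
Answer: 3882640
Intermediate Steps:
U(v) + 3884527 = -1887 + 3884527 = 3882640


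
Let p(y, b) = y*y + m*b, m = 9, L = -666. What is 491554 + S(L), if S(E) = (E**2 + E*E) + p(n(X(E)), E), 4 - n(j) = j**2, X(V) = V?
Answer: 196739749376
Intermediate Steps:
n(j) = 4 - j**2
p(y, b) = y**2 + 9*b (p(y, b) = y*y + 9*b = y**2 + 9*b)
S(E) = (4 - E**2)**2 + 2*E**2 + 9*E (S(E) = (E**2 + E*E) + ((4 - E**2)**2 + 9*E) = (E**2 + E**2) + ((4 - E**2)**2 + 9*E) = 2*E**2 + ((4 - E**2)**2 + 9*E) = (4 - E**2)**2 + 2*E**2 + 9*E)
491554 + S(L) = 491554 + (16 + (-666)**4 - 6*(-666)**2 + 9*(-666)) = 491554 + (16 + 196741925136 - 6*443556 - 5994) = 491554 + (16 + 196741925136 - 2661336 - 5994) = 491554 + 196739257822 = 196739749376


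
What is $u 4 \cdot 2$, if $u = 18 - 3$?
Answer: $120$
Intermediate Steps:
$u = 15$ ($u = 18 - 3 = 15$)
$u 4 \cdot 2 = 15 \cdot 4 \cdot 2 = 15 \cdot 8 = 120$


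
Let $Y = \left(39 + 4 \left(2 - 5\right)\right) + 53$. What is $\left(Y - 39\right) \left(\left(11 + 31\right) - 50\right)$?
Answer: $-328$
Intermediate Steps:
$Y = 80$ ($Y = \left(39 + 4 \left(-3\right)\right) + 53 = \left(39 - 12\right) + 53 = 27 + 53 = 80$)
$\left(Y - 39\right) \left(\left(11 + 31\right) - 50\right) = \left(80 - 39\right) \left(\left(11 + 31\right) - 50\right) = 41 \left(42 - 50\right) = 41 \left(-8\right) = -328$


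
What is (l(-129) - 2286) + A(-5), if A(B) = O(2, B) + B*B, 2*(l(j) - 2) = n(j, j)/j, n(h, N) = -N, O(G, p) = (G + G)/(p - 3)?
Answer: -2260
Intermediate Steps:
O(G, p) = 2*G/(-3 + p) (O(G, p) = (2*G)/(-3 + p) = 2*G/(-3 + p))
l(j) = 3/2 (l(j) = 2 + ((-j)/j)/2 = 2 + (½)*(-1) = 2 - ½ = 3/2)
A(B) = B² + 4/(-3 + B) (A(B) = 2*2/(-3 + B) + B*B = 4/(-3 + B) + B² = B² + 4/(-3 + B))
(l(-129) - 2286) + A(-5) = (3/2 - 2286) + (4 + (-5)²*(-3 - 5))/(-3 - 5) = -4569/2 + (4 + 25*(-8))/(-8) = -4569/2 - (4 - 200)/8 = -4569/2 - ⅛*(-196) = -4569/2 + 49/2 = -2260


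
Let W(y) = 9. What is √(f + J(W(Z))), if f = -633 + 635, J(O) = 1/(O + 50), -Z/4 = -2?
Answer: √7021/59 ≈ 1.4202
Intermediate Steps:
Z = 8 (Z = -4*(-2) = 8)
J(O) = 1/(50 + O)
f = 2
√(f + J(W(Z))) = √(2 + 1/(50 + 9)) = √(2 + 1/59) = √(119/59) = √7021/59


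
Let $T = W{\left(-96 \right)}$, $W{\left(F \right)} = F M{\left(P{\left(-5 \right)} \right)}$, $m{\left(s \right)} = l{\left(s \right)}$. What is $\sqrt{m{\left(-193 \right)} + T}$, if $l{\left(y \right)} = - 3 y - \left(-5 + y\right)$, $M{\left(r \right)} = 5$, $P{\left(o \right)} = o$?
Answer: $3 \sqrt{33} \approx 17.234$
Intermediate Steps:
$l{\left(y \right)} = 5 - 4 y$
$m{\left(s \right)} = 5 - 4 s$
$W{\left(F \right)} = 5 F$ ($W{\left(F \right)} = F 5 = 5 F$)
$T = -480$ ($T = 5 \left(-96\right) = -480$)
$\sqrt{m{\left(-193 \right)} + T} = \sqrt{\left(5 - -772\right) - 480} = \sqrt{\left(5 + 772\right) - 480} = \sqrt{777 - 480} = \sqrt{297} = 3 \sqrt{33}$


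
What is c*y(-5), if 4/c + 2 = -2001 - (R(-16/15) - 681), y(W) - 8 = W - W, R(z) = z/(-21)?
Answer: -5040/208223 ≈ -0.024205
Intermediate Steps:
R(z) = -z/21 (R(z) = z*(-1/21) = -z/21)
y(W) = 8 (y(W) = 8 + (W - W) = 8 + 0 = 8)
c = -630/208223 (c = 4/(-2 + (-2001 - (-(-16)/(21*15) - 681))) = 4/(-2 + (-2001 - (-1/21*(-16/15) - 681))) = 4/(-2 + (-2001 - (16/315 - 681))) = 4/(-2 + (-2001 - 1*(-214499/315))) = 4/(-2 + (-2001 + 214499/315)) = 4/(-2 - 415816/315) = 4/(-416446/315) = 4*(-315/416446) = -630/208223 ≈ -0.0030256)
c*y(-5) = -630/208223*8 = -5040/208223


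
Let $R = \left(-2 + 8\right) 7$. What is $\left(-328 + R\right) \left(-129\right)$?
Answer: $36894$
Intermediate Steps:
$R = 42$ ($R = 6 \cdot 7 = 42$)
$\left(-328 + R\right) \left(-129\right) = \left(-328 + 42\right) \left(-129\right) = \left(-286\right) \left(-129\right) = 36894$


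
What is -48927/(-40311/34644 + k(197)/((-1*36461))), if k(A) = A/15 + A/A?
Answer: 309011895047340/7351345031 ≈ 42035.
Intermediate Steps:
k(A) = 1 + A/15 (k(A) = A*(1/15) + 1 = A/15 + 1 = 1 + A/15)
-48927/(-40311/34644 + k(197)/((-1*36461))) = -48927/(-40311/34644 + (1 + (1/15)*197)/((-1*36461))) = -48927/(-40311*1/34644 + (1 + 197/15)/(-36461)) = -48927/(-13437/11548 + (212/15)*(-1/36461)) = -48927/(-13437/11548 - 212/546915) = -48927/(-7351345031/6315774420) = -48927*(-6315774420/7351345031) = 309011895047340/7351345031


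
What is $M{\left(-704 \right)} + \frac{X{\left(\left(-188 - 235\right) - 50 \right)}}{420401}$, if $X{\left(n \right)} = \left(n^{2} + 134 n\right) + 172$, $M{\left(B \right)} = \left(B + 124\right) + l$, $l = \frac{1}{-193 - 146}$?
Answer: $- \frac{82605249080}{142515939} \approx -579.62$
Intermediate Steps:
$l = - \frac{1}{339}$ ($l = \frac{1}{-339} = - \frac{1}{339} \approx -0.0029499$)
$M{\left(B \right)} = \frac{42035}{339} + B$ ($M{\left(B \right)} = \left(B + 124\right) - \frac{1}{339} = \left(124 + B\right) - \frac{1}{339} = \frac{42035}{339} + B$)
$X{\left(n \right)} = 172 + n^{2} + 134 n$
$M{\left(-704 \right)} + \frac{X{\left(\left(-188 - 235\right) - 50 \right)}}{420401} = \left(\frac{42035}{339} - 704\right) + \frac{172 + \left(\left(-188 - 235\right) - 50\right)^{2} + 134 \left(\left(-188 - 235\right) - 50\right)}{420401} = - \frac{196621}{339} + \left(172 + \left(-423 - 50\right)^{2} + 134 \left(-423 - 50\right)\right) \frac{1}{420401} = - \frac{196621}{339} + \left(172 + \left(-473\right)^{2} + 134 \left(-473\right)\right) \frac{1}{420401} = - \frac{196621}{339} + \left(172 + 223729 - 63382\right) \frac{1}{420401} = - \frac{196621}{339} + 160519 \cdot \frac{1}{420401} = - \frac{196621}{339} + \frac{160519}{420401} = - \frac{82605249080}{142515939}$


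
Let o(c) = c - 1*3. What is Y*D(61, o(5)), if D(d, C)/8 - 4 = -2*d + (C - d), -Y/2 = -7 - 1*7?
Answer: -39648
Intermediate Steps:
o(c) = -3 + c (o(c) = c - 3 = -3 + c)
Y = 28 (Y = -2*(-7 - 1*7) = -2*(-7 - 7) = -2*(-14) = 28)
D(d, C) = 32 - 24*d + 8*C (D(d, C) = 32 + 8*(-2*d + (C - d)) = 32 + 8*(C - 3*d) = 32 + (-24*d + 8*C) = 32 - 24*d + 8*C)
Y*D(61, o(5)) = 28*(32 - 24*61 + 8*(-3 + 5)) = 28*(32 - 1464 + 8*2) = 28*(32 - 1464 + 16) = 28*(-1416) = -39648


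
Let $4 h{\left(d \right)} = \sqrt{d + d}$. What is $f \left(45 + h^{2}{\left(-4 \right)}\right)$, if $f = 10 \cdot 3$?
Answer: $1335$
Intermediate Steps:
$f = 30$
$h{\left(d \right)} = \frac{\sqrt{2} \sqrt{d}}{4}$ ($h{\left(d \right)} = \frac{\sqrt{d + d}}{4} = \frac{\sqrt{2 d}}{4} = \frac{\sqrt{2} \sqrt{d}}{4}$)
$f \left(45 + h^{2}{\left(-4 \right)}\right) = 30 \left(45 + \left(\frac{\sqrt{2} \sqrt{-4}}{4}\right)^{2}\right) = 30 \left(45 + \left(\frac{\sqrt{2} \cdot 2 i}{4}\right)^{2}\right) = 30 \left(45 + \left(\frac{i \sqrt{2}}{2}\right)^{2}\right) = 30 \left(45 - \frac{1}{2}\right) = 30 \cdot \frac{89}{2} = 1335$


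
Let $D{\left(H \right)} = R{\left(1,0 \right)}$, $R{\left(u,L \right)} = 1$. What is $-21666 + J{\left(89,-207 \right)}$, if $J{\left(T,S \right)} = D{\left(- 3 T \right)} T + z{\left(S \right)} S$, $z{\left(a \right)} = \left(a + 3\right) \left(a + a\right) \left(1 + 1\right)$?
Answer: $-34986361$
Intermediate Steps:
$D{\left(H \right)} = 1$
$z{\left(a \right)} = 4 a \left(3 + a\right)$ ($z{\left(a \right)} = \left(3 + a\right) 2 a 2 = 2 a \left(3 + a\right) 2 = 4 a \left(3 + a\right)$)
$J{\left(T,S \right)} = T + 4 S^{2} \left(3 + S\right)$ ($J{\left(T,S \right)} = 1 T + 4 S \left(3 + S\right) S = T + 4 S^{2} \left(3 + S\right)$)
$-21666 + J{\left(89,-207 \right)} = -21666 + \left(89 + 4 \left(-207\right)^{2} \left(3 - 207\right)\right) = -21666 + \left(89 + 4 \cdot 42849 \left(-204\right)\right) = -21666 + \left(89 - 34964784\right) = -21666 - 34964695 = -34986361$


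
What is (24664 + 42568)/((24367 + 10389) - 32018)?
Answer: 33616/1369 ≈ 24.555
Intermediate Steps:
(24664 + 42568)/((24367 + 10389) - 32018) = 67232/(34756 - 32018) = 67232/2738 = 67232*(1/2738) = 33616/1369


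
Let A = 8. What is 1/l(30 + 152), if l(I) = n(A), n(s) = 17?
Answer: 1/17 ≈ 0.058824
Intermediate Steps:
l(I) = 17
1/l(30 + 152) = 1/17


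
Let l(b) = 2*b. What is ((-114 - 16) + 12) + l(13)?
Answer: -92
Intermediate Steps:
((-114 - 16) + 12) + l(13) = ((-114 - 16) + 12) + 2*13 = (-130 + 12) + 26 = -118 + 26 = -92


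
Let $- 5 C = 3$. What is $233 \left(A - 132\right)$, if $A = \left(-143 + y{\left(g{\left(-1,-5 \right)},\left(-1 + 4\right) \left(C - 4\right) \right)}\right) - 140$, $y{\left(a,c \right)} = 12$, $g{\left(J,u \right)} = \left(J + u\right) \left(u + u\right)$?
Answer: $-93899$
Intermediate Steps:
$g{\left(J,u \right)} = 2 u \left(J + u\right)$ ($g{\left(J,u \right)} = \left(J + u\right) 2 u = 2 u \left(J + u\right)$)
$C = - \frac{3}{5}$ ($C = \left(- \frac{1}{5}\right) 3 = - \frac{3}{5} \approx -0.6$)
$A = -271$ ($A = \left(-143 + 12\right) - 140 = -131 - 140 = -271$)
$233 \left(A - 132\right) = 233 \left(-271 - 132\right) = 233 \left(-403\right) = -93899$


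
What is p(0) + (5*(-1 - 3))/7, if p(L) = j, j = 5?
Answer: 15/7 ≈ 2.1429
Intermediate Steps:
p(L) = 5
p(0) + (5*(-1 - 3))/7 = 5 + (5*(-1 - 3))/7 = 5 + (5*(-4))*(⅐) = 5 - 20*⅐ = 5 - 20/7 = 15/7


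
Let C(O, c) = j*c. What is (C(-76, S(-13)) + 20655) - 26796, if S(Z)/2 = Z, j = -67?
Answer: -4399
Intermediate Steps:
S(Z) = 2*Z
C(O, c) = -67*c
(C(-76, S(-13)) + 20655) - 26796 = (-134*(-13) + 20655) - 26796 = (-67*(-26) + 20655) - 26796 = (1742 + 20655) - 26796 = 22397 - 26796 = -4399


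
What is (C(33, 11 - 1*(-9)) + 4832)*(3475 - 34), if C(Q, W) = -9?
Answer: 16595943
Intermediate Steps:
(C(33, 11 - 1*(-9)) + 4832)*(3475 - 34) = (-9 + 4832)*(3475 - 34) = 4823*3441 = 16595943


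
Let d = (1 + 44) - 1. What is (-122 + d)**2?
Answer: 6084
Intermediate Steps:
d = 44 (d = 45 - 1 = 44)
(-122 + d)**2 = (-122 + 44)**2 = (-78)**2 = 6084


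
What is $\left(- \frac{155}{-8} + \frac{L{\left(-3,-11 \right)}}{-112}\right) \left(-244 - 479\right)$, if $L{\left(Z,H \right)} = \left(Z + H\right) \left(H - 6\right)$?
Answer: $- \frac{49887}{4} \approx -12472.0$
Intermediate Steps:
$L{\left(Z,H \right)} = \left(-6 + H\right) \left(H + Z\right)$ ($L{\left(Z,H \right)} = \left(H + Z\right) \left(-6 + H\right) = \left(-6 + H\right) \left(H + Z\right)$)
$\left(- \frac{155}{-8} + \frac{L{\left(-3,-11 \right)}}{-112}\right) \left(-244 - 479\right) = \left(- \frac{155}{-8} + \frac{\left(-11\right)^{2} - -66 - -18 - -33}{-112}\right) \left(-244 - 479\right) = \left(\left(-155\right) \left(- \frac{1}{8}\right) + \left(121 + 66 + 18 + 33\right) \left(- \frac{1}{112}\right)\right) \left(-723\right) = \left(\frac{155}{8} + 238 \left(- \frac{1}{112}\right)\right) \left(-723\right) = \left(\frac{155}{8} - \frac{17}{8}\right) \left(-723\right) = \frac{69}{4} \left(-723\right) = - \frac{49887}{4}$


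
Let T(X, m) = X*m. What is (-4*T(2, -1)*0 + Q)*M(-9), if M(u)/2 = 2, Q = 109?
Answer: 436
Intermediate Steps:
M(u) = 4 (M(u) = 2*2 = 4)
(-4*T(2, -1)*0 + Q)*M(-9) = (-8*(-1)*0 + 109)*4 = (-4*(-2)*0 + 109)*4 = (8*0 + 109)*4 = (0 + 109)*4 = 109*4 = 436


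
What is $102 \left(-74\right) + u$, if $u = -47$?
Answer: $-7595$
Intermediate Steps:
$102 \left(-74\right) + u = 102 \left(-74\right) - 47 = -7548 - 47 = -7595$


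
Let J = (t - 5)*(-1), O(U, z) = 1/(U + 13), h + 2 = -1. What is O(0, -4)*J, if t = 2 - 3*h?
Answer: -6/13 ≈ -0.46154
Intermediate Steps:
h = -3 (h = -2 - 1 = -3)
t = 11 (t = 2 - 3*(-3) = 2 + 9 = 11)
O(U, z) = 1/(13 + U)
J = -6 (J = (11 - 5)*(-1) = 6*(-1) = -6)
O(0, -4)*J = -6/(13 + 0) = -6/13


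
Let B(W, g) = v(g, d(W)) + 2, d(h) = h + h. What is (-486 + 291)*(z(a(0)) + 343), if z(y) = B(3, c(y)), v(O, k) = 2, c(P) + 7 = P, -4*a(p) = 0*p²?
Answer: -67665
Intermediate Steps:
a(p) = 0 (a(p) = -0*p² = -¼*0 = 0)
c(P) = -7 + P
d(h) = 2*h
B(W, g) = 4 (B(W, g) = 2 + 2 = 4)
z(y) = 4
(-486 + 291)*(z(a(0)) + 343) = (-486 + 291)*(4 + 343) = -195*347 = -67665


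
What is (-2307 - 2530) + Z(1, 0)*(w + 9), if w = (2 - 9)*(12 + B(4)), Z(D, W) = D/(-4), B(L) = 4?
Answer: -19245/4 ≈ -4811.3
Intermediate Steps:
Z(D, W) = -D/4 (Z(D, W) = D*(-¼) = -D/4)
w = -112 (w = (2 - 9)*(12 + 4) = -7*16 = -112)
(-2307 - 2530) + Z(1, 0)*(w + 9) = (-2307 - 2530) + (-¼*1)*(-112 + 9) = -4837 - ¼*(-103) = -4837 + 103/4 = -19245/4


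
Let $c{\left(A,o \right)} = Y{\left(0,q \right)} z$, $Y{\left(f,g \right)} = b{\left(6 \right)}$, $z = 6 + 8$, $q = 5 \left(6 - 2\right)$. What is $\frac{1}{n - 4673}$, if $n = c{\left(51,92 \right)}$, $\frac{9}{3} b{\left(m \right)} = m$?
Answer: $- \frac{1}{4645} \approx -0.00021529$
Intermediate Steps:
$b{\left(m \right)} = \frac{m}{3}$
$q = 20$ ($q = 5 \cdot 4 = 20$)
$z = 14$
$Y{\left(f,g \right)} = 2$ ($Y{\left(f,g \right)} = \frac{1}{3} \cdot 6 = 2$)
$c{\left(A,o \right)} = 28$ ($c{\left(A,o \right)} = 2 \cdot 14 = 28$)
$n = 28$
$\frac{1}{n - 4673} = \frac{1}{28 - 4673} = \frac{1}{-4645} = - \frac{1}{4645}$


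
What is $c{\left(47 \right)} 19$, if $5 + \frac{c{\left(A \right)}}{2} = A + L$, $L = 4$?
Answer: $1748$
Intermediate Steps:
$c{\left(A \right)} = -2 + 2 A$ ($c{\left(A \right)} = -10 + 2 \left(A + 4\right) = -10 + 2 \left(4 + A\right) = -10 + \left(8 + 2 A\right) = -2 + 2 A$)
$c{\left(47 \right)} 19 = \left(-2 + 2 \cdot 47\right) 19 = \left(-2 + 94\right) 19 = 92 \cdot 19 = 1748$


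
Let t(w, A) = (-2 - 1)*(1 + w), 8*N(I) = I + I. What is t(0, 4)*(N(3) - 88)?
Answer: 1047/4 ≈ 261.75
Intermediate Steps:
N(I) = I/4 (N(I) = (I + I)/8 = (2*I)/8 = I/4)
t(w, A) = -3 - 3*w (t(w, A) = -3*(1 + w) = -3 - 3*w)
t(0, 4)*(N(3) - 88) = (-3 - 3*0)*((¼)*3 - 88) = (-3 + 0)*(¾ - 88) = -3*(-349/4) = 1047/4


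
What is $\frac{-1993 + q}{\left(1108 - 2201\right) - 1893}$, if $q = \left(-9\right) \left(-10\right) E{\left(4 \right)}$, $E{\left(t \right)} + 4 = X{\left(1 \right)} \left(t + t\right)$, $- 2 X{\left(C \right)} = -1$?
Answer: $\frac{1993}{2986} \approx 0.66745$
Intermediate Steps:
$X{\left(C \right)} = \frac{1}{2}$ ($X{\left(C \right)} = \left(- \frac{1}{2}\right) \left(-1\right) = \frac{1}{2}$)
$E{\left(t \right)} = -4 + t$ ($E{\left(t \right)} = -4 + \frac{t + t}{2} = -4 + \frac{2 t}{2} = -4 + t$)
$q = 0$ ($q = \left(-9\right) \left(-10\right) \left(-4 + 4\right) = 90 \cdot 0 = 0$)
$\frac{-1993 + q}{\left(1108 - 2201\right) - 1893} = \frac{-1993 + 0}{\left(1108 - 2201\right) - 1893} = - \frac{1993}{\left(1108 - 2201\right) - 1893} = - \frac{1993}{-1093 - 1893} = - \frac{1993}{-2986} = \left(-1993\right) \left(- \frac{1}{2986}\right) = \frac{1993}{2986}$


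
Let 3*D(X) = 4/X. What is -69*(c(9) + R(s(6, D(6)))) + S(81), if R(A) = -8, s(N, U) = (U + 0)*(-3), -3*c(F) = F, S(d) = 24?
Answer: 783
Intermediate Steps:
c(F) = -F/3
D(X) = 4/(3*X) (D(X) = (4/X)/3 = 4/(3*X))
s(N, U) = -3*U (s(N, U) = U*(-3) = -3*U)
-69*(c(9) + R(s(6, D(6)))) + S(81) = -69*(-⅓*9 - 8) + 24 = -69*(-3 - 8) + 24 = -69*(-11) + 24 = 759 + 24 = 783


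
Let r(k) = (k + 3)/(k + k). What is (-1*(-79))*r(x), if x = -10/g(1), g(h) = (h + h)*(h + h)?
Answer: -79/10 ≈ -7.9000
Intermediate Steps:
g(h) = 4*h**2 (g(h) = (2*h)*(2*h) = 4*h**2)
x = -5/2 (x = -10/(4*1**2) = -10/(4*1) = -10/4 = -10*1/4 = -5/2 ≈ -2.5000)
r(k) = (3 + k)/(2*k) (r(k) = (3 + k)/((2*k)) = (3 + k)*(1/(2*k)) = (3 + k)/(2*k))
(-1*(-79))*r(x) = (-1*(-79))*((3 - 5/2)/(2*(-5/2))) = 79*((1/2)*(-2/5)*(1/2)) = 79*(-1/10) = -79/10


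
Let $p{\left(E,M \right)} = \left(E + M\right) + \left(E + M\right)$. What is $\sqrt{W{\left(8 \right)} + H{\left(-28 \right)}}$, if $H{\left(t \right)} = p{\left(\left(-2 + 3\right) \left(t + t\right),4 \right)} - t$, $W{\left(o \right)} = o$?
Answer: $2 i \sqrt{17} \approx 8.2462 i$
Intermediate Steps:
$p{\left(E,M \right)} = 2 E + 2 M$
$H{\left(t \right)} = 8 + 3 t$ ($H{\left(t \right)} = \left(2 \left(-2 + 3\right) \left(t + t\right) + 2 \cdot 4\right) - t = \left(2 \cdot 1 \cdot 2 t + 8\right) - t = \left(2 \cdot 2 t + 8\right) - t = \left(4 t + 8\right) - t = \left(8 + 4 t\right) - t = 8 + 3 t$)
$\sqrt{W{\left(8 \right)} + H{\left(-28 \right)}} = \sqrt{8 + \left(8 + 3 \left(-28\right)\right)} = \sqrt{8 + \left(8 - 84\right)} = \sqrt{8 - 76} = \sqrt{-68} = 2 i \sqrt{17}$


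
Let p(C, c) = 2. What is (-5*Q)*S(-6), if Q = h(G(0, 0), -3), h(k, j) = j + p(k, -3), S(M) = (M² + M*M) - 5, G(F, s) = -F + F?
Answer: 335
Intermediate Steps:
G(F, s) = 0
S(M) = -5 + 2*M² (S(M) = (M² + M²) - 5 = 2*M² - 5 = -5 + 2*M²)
h(k, j) = 2 + j (h(k, j) = j + 2 = 2 + j)
Q = -1 (Q = 2 - 3 = -1)
(-5*Q)*S(-6) = (-5*(-1))*(-5 + 2*(-6)²) = 5*(-5 + 2*36) = 5*(-5 + 72) = 5*67 = 335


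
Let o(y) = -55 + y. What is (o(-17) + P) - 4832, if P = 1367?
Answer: -3537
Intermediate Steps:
(o(-17) + P) - 4832 = ((-55 - 17) + 1367) - 4832 = (-72 + 1367) - 4832 = 1295 - 4832 = -3537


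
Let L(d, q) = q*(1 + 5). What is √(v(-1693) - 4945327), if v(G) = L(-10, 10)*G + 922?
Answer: 3*I*√560665 ≈ 2246.3*I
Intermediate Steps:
L(d, q) = 6*q (L(d, q) = q*6 = 6*q)
v(G) = 922 + 60*G (v(G) = (6*10)*G + 922 = 60*G + 922 = 922 + 60*G)
√(v(-1693) - 4945327) = √((922 + 60*(-1693)) - 4945327) = √((922 - 101580) - 4945327) = √(-100658 - 4945327) = √(-5045985) = 3*I*√560665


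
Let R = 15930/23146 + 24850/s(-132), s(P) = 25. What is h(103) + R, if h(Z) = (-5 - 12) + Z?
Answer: 12506805/11573 ≈ 1080.7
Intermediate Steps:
h(Z) = -17 + Z
R = 11511527/11573 (R = 15930/23146 + 24850/25 = 15930*(1/23146) + 24850*(1/25) = 7965/11573 + 994 = 11511527/11573 ≈ 994.69)
h(103) + R = (-17 + 103) + 11511527/11573 = 86 + 11511527/11573 = 12506805/11573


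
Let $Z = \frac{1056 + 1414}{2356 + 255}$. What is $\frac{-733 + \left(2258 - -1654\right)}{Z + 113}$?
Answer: $\frac{8300369}{297513} \approx 27.899$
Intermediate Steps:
$Z = \frac{2470}{2611} \approx 0.946$
$\frac{-733 + \left(2258 - -1654\right)}{Z + 113} = \frac{-733 + \left(2258 - -1654\right)}{\frac{2470}{2611} + 113} = \frac{-733 + \left(2258 + 1654\right)}{\frac{297513}{2611}} = \left(-733 + 3912\right) \frac{2611}{297513} = 3179 \cdot \frac{2611}{297513} = \frac{8300369}{297513}$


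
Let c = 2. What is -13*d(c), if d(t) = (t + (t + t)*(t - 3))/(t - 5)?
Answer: -26/3 ≈ -8.6667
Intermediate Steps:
d(t) = (t + 2*t*(-3 + t))/(-5 + t) (d(t) = (t + (2*t)*(-3 + t))/(-5 + t) = (t + 2*t*(-3 + t))/(-5 + t))
-13*d(c) = -26*(-5 + 2*2)/(-5 + 2) = -26*(-5 + 4)/(-3) = -26*(-1)*(-1)/3 = -13*⅔ = -26/3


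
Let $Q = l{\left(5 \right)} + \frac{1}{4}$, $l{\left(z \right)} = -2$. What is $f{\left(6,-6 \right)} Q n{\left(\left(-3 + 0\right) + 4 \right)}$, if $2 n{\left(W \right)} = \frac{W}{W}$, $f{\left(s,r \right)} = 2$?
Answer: $- \frac{7}{4} \approx -1.75$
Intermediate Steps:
$n{\left(W \right)} = \frac{1}{2}$ ($n{\left(W \right)} = \frac{W \frac{1}{W}}{2} = \frac{1}{2} \cdot 1 = \frac{1}{2}$)
$Q = - \frac{7}{4}$ ($Q = -2 + \frac{1}{4} = - \frac{7}{4} \approx -1.75$)
$f{\left(6,-6 \right)} Q n{\left(\left(-3 + 0\right) + 4 \right)} = 2 \left(- \frac{7}{4}\right) \frac{1}{2} = \left(- \frac{7}{2}\right) \frac{1}{2} = - \frac{7}{4}$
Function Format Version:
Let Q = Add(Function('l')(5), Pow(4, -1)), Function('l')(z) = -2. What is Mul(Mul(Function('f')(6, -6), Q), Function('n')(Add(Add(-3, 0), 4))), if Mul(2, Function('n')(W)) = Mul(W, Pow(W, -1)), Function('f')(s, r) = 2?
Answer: Rational(-7, 4) ≈ -1.7500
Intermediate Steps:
Function('n')(W) = Rational(1, 2) (Function('n')(W) = Mul(Rational(1, 2), Mul(W, Pow(W, -1))) = Mul(Rational(1, 2), 1) = Rational(1, 2))
Q = Rational(-7, 4) (Q = Add(-2, Pow(4, -1)) = Add(-2, Rational(1, 4)) = Rational(-7, 4) ≈ -1.7500)
Mul(Mul(Function('f')(6, -6), Q), Function('n')(Add(Add(-3, 0), 4))) = Mul(Mul(2, Rational(-7, 4)), Rational(1, 2)) = Mul(Rational(-7, 2), Rational(1, 2)) = Rational(-7, 4)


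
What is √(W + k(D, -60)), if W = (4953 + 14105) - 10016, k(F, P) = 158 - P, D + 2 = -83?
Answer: 2*√2315 ≈ 96.229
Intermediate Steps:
D = -85 (D = -2 - 83 = -85)
W = 9042 (W = 19058 - 10016 = 9042)
√(W + k(D, -60)) = √(9042 + (158 - 1*(-60))) = √(9042 + (158 + 60)) = √(9042 + 218) = √9260 = 2*√2315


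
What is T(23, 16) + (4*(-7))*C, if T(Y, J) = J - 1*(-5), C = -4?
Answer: 133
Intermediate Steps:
T(Y, J) = 5 + J (T(Y, J) = J + 5 = 5 + J)
T(23, 16) + (4*(-7))*C = (5 + 16) + (4*(-7))*(-4) = 21 - 28*(-4) = 21 + 112 = 133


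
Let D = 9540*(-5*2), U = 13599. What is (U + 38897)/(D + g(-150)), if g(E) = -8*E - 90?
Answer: -26248/47145 ≈ -0.55675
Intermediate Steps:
g(E) = -90 - 8*E
D = -95400 (D = 9540*(-10) = -95400)
(U + 38897)/(D + g(-150)) = (13599 + 38897)/(-95400 + (-90 - 8*(-150))) = 52496/(-95400 + (-90 + 1200)) = 52496/(-95400 + 1110) = 52496/(-94290) = 52496*(-1/94290) = -26248/47145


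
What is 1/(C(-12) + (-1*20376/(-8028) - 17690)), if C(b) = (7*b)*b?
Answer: -223/3719520 ≈ -5.9954e-5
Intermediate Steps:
C(b) = 7*b²
1/(C(-12) + (-1*20376/(-8028) - 17690)) = 1/(7*(-12)² + (-1*20376/(-8028) - 17690)) = 1/(7*144 + (-20376*(-1/8028) - 17690)) = 1/(1008 + (566/223 - 17690)) = 1/(1008 - 3944304/223) = 1/(-3719520/223) = -223/3719520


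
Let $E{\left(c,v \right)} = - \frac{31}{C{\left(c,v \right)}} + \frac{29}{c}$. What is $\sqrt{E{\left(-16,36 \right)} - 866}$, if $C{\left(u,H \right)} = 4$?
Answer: $\frac{i \sqrt{14009}}{4} \approx 29.59 i$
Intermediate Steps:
$E{\left(c,v \right)} = - \frac{31}{4} + \frac{29}{c}$
$\sqrt{E{\left(-16,36 \right)} - 866} = \sqrt{\left(- \frac{31}{4} + \frac{29}{-16}\right) - 866} = \sqrt{\left(- \frac{31}{4} + 29 \left(- \frac{1}{16}\right)\right) - 866} = \sqrt{\left(- \frac{31}{4} - \frac{29}{16}\right) - 866} = \sqrt{- \frac{153}{16} - 866} = \sqrt{- \frac{14009}{16}} = \frac{i \sqrt{14009}}{4}$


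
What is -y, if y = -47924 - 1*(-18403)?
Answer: 29521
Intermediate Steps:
y = -29521 (y = -47924 + 18403 = -29521)
-y = -1*(-29521) = 29521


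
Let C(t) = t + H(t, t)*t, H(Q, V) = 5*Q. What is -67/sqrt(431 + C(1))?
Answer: -67*sqrt(437)/437 ≈ -3.2050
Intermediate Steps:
C(t) = t + 5*t**2 (C(t) = t + (5*t)*t = t + 5*t**2)
-67/sqrt(431 + C(1)) = -67/sqrt(431 + 1*(1 + 5*1)) = -67/sqrt(431 + 1*(1 + 5)) = -67/sqrt(431 + 1*6) = -67/sqrt(431 + 6) = -67*sqrt(437)/437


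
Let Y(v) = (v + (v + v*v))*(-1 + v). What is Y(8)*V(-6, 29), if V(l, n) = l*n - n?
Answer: -113680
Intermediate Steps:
Y(v) = (-1 + v)*(v**2 + 2*v) (Y(v) = (v + (v + v**2))*(-1 + v) = (v**2 + 2*v)*(-1 + v) = (-1 + v)*(v**2 + 2*v))
V(l, n) = -n + l*n
Y(8)*V(-6, 29) = (8*(-2 + 8 + 8**2))*(29*(-1 - 6)) = (8*(-2 + 8 + 64))*(29*(-7)) = (8*70)*(-203) = 560*(-203) = -113680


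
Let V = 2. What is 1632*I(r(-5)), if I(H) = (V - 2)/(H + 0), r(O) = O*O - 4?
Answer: 0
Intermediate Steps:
r(O) = -4 + O² (r(O) = O² - 4 = -4 + O²)
I(H) = 0 (I(H) = (2 - 2)/(H + 0) = 0/H = 0)
1632*I(r(-5)) = 1632*0 = 0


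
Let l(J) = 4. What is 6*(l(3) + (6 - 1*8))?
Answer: 12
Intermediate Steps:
6*(l(3) + (6 - 1*8)) = 6*(4 + (6 - 1*8)) = 6*(4 + (6 - 8)) = 6*(4 - 2) = 6*2 = 12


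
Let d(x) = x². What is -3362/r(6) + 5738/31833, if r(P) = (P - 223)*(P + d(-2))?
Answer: 59737003/34538805 ≈ 1.7296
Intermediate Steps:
r(P) = (-223 + P)*(4 + P) (r(P) = (P - 223)*(P + (-2)²) = (-223 + P)*(P + 4) = (-223 + P)*(4 + P))
-3362/r(6) + 5738/31833 = -3362/(-892 + 6² - 219*6) + 5738/31833 = -3362/(-892 + 36 - 1314) + 5738*(1/31833) = -3362/(-2170) + 5738/31833 = -3362*(-1/2170) + 5738/31833 = 1681/1085 + 5738/31833 = 59737003/34538805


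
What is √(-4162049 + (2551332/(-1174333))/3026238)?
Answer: I*√4044698716856479334087460847/31173782011 ≈ 2040.1*I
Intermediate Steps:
√(-4162049 + (2551332/(-1174333))/3026238) = √(-4162049 + (2551332*(-1/1174333))*(1/3026238)) = √(-4162049 - 2551332/1174333*1/3026238) = √(-4162049 - 425222/592301858209) = √(-2465189356657335463/592301858209) = I*√4044698716856479334087460847/31173782011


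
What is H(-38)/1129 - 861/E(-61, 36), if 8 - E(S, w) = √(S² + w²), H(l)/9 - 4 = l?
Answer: 2086978/1863979 + 287*√5017/1651 ≈ 13.432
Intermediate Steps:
H(l) = 36 + 9*l
E(S, w) = 8 - √(S² + w²)
H(-38)/1129 - 861/E(-61, 36) = (36 + 9*(-38))/1129 - 861/(8 - √((-61)² + 36²)) = (36 - 342)*(1/1129) - 861/(8 - √(3721 + 1296)) = -306*1/1129 - 861/(8 - √5017) = -306/1129 - 861/(8 - √5017)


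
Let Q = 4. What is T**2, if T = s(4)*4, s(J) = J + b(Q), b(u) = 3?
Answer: 784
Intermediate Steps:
s(J) = 3 + J (s(J) = J + 3 = 3 + J)
T = 28 (T = (3 + 4)*4 = 7*4 = 28)
T**2 = 28**2 = 784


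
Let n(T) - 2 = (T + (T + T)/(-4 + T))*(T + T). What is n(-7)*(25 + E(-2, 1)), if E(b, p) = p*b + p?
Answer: 21696/11 ≈ 1972.4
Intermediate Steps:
n(T) = 2 + 2*T*(T + 2*T/(-4 + T)) (n(T) = 2 + (T + (T + T)/(-4 + T))*(T + T) = 2 + (T + (2*T)/(-4 + T))*(2*T) = 2 + (T + 2*T/(-4 + T))*(2*T) = 2 + 2*T*(T + 2*T/(-4 + T)))
E(b, p) = p + b*p (E(b, p) = b*p + p = p + b*p)
n(-7)*(25 + E(-2, 1)) = (2*(-4 - 7 + (-7)³ - 2*(-7)²)/(-4 - 7))*(25 + 1*(1 - 2)) = (2*(-4 - 7 - 343 - 2*49)/(-11))*(25 + 1*(-1)) = (2*(-1/11)*(-4 - 7 - 343 - 98))*(25 - 1) = (2*(-1/11)*(-452))*24 = (904/11)*24 = 21696/11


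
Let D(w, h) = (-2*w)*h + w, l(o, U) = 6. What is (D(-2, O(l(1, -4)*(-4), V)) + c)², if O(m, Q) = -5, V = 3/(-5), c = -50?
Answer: 5184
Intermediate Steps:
V = -⅗ (V = 3*(-⅕) = -⅗ ≈ -0.60000)
D(w, h) = w - 2*h*w (D(w, h) = -2*h*w + w = w - 2*h*w)
(D(-2, O(l(1, -4)*(-4), V)) + c)² = (-2*(1 - 2*(-5)) - 50)² = (-2*(1 + 10) - 50)² = (-2*11 - 50)² = (-22 - 50)² = (-72)² = 5184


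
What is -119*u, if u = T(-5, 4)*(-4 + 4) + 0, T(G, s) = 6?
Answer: 0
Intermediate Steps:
u = 0 (u = 6*(-4 + 4) + 0 = 6*0 + 0 = 0 + 0 = 0)
-119*u = -119*0 = 0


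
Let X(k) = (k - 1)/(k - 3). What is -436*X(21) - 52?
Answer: -4828/9 ≈ -536.44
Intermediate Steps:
X(k) = (-1 + k)/(-3 + k)
-436*X(21) - 52 = -436*(-1 + 21)/(-3 + 21) - 52 = -436*20/18 - 52 = -218*20/9 - 52 = -436*10/9 - 52 = -4360/9 - 52 = -4828/9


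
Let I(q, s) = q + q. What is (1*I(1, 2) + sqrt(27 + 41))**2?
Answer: 72 + 8*sqrt(17) ≈ 104.98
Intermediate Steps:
I(q, s) = 2*q
(1*I(1, 2) + sqrt(27 + 41))**2 = (1*(2*1) + sqrt(27 + 41))**2 = (1*2 + sqrt(68))**2 = (2 + 2*sqrt(17))**2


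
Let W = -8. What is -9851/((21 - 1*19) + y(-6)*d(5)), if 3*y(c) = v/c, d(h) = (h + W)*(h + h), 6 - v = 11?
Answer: 29553/19 ≈ 1555.4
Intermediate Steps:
v = -5 (v = 6 - 1*11 = 6 - 11 = -5)
d(h) = 2*h*(-8 + h) (d(h) = (h - 8)*(h + h) = (-8 + h)*(2*h) = 2*h*(-8 + h))
y(c) = -5/(3*c) (y(c) = (-5/c)/3 = -5/(3*c))
-9851/((21 - 1*19) + y(-6)*d(5)) = -9851/((21 - 1*19) + (-5/3/(-6))*(2*5*(-8 + 5))) = -9851/((21 - 19) + (-5/3*(-⅙))*(2*5*(-3))) = -9851/(2 + (5/18)*(-30)) = -9851/(2 - 25/3) = -9851/(-19/3) = -9851*(-3/19) = 29553/19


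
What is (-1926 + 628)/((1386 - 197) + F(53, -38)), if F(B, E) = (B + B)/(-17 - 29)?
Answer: -14927/13647 ≈ -1.0938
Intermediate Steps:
F(B, E) = -B/23 (F(B, E) = (2*B)/(-46) = (2*B)*(-1/46) = -B/23)
(-1926 + 628)/((1386 - 197) + F(53, -38)) = (-1926 + 628)/((1386 - 197) - 1/23*53) = -1298/(1189 - 53/23) = -1298/27294/23 = -1298*23/27294 = -14927/13647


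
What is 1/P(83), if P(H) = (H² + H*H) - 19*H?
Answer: 1/12201 ≈ 8.1960e-5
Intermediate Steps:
P(H) = -19*H + 2*H² (P(H) = (H² + H²) - 19*H = 2*H² - 19*H = -19*H + 2*H²)
1/P(83) = 1/(83*(-19 + 2*83)) = 1/(83*(-19 + 166)) = 1/(83*147) = 1/12201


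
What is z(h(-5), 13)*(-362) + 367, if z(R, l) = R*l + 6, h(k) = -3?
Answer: 12313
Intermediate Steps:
z(R, l) = 6 + R*l
z(h(-5), 13)*(-362) + 367 = (6 - 3*13)*(-362) + 367 = (6 - 39)*(-362) + 367 = -33*(-362) + 367 = 11946 + 367 = 12313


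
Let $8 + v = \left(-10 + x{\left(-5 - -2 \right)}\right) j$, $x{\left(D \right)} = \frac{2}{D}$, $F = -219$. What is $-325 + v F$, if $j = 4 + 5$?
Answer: $22451$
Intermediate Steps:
$j = 9$
$v = -104$ ($v = -8 + \left(-10 + \frac{2}{-5 - -2}\right) 9 = -8 + \left(-10 + \frac{2}{-5 + 2}\right) 9 = -8 + \left(-10 + \frac{2}{-3}\right) 9 = -8 + \left(-10 + 2 \left(- \frac{1}{3}\right)\right) 9 = -8 + \left(-10 - \frac{2}{3}\right) 9 = -8 - 96 = -104$)
$-325 + v F = -325 - -22776 = -325 + 22776 = 22451$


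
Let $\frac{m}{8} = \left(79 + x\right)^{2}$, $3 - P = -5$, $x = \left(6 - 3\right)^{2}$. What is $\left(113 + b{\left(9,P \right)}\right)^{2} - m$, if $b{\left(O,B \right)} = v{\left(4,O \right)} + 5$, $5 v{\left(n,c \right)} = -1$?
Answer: $- \frac{1201879}{25} \approx -48075.0$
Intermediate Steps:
$x = 9$ ($x = 3^{2} = 9$)
$P = 8$ ($P = 3 - -5 = 3 + 5 = 8$)
$v{\left(n,c \right)} = - \frac{1}{5}$ ($v{\left(n,c \right)} = \frac{1}{5} \left(-1\right) = - \frac{1}{5}$)
$m = 61952$ ($m = 8 \left(79 + 9\right)^{2} = 8 \cdot 88^{2} = 8 \cdot 7744 = 61952$)
$b{\left(O,B \right)} = \frac{24}{5}$ ($b{\left(O,B \right)} = - \frac{1}{5} + 5 = \frac{24}{5}$)
$\left(113 + b{\left(9,P \right)}\right)^{2} - m = \left(113 + \frac{24}{5}\right)^{2} - 61952 = \left(\frac{589}{5}\right)^{2} - 61952 = \frac{346921}{25} - 61952 = - \frac{1201879}{25}$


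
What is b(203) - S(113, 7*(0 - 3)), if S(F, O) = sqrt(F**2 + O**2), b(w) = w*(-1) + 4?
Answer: -199 - sqrt(13210) ≈ -313.93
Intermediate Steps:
b(w) = 4 - w (b(w) = -w + 4 = 4 - w)
b(203) - S(113, 7*(0 - 3)) = (4 - 1*203) - sqrt(113**2 + (7*(0 - 3))**2) = (4 - 203) - sqrt(12769 + (7*(-3))**2) = -199 - sqrt(12769 + (-21)**2) = -199 - sqrt(12769 + 441) = -199 - sqrt(13210)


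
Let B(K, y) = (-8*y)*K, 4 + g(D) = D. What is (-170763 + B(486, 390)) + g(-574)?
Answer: -1687661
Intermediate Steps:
g(D) = -4 + D
B(K, y) = -8*K*y
(-170763 + B(486, 390)) + g(-574) = (-170763 - 8*486*390) + (-4 - 574) = (-170763 - 1516320) - 578 = -1687083 - 578 = -1687661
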